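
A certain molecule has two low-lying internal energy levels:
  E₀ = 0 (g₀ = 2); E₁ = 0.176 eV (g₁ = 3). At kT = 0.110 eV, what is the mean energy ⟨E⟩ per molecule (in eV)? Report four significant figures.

Eᵢ/kT = 0, 1.60000.
Z = Σ gᵢe^(−Eᵢ/kT) = 2·e^(−0) + 3·e^(−1.60000) = 2.00000 + 0.605690 = 2.60569.
⟨E⟩ = Σ Eᵢ gᵢe^(−Eᵢ/kT) / Z = (0·2.00000 + 0.176·0.605690) / 2.60569 = 0.04091 eV.

0.04091 eV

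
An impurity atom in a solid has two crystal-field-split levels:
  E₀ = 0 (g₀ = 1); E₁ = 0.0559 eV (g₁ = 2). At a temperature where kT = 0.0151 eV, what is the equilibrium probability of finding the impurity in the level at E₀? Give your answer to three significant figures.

0.953

Eᵢ/kT = 0, 3.7020.
Z = Σ gᵢe^(−Eᵢ/kT) = 1·e^(−0) + 2·e^(−3.7020) = 1.0000 + 0.049348 = 1.0493.
P₀ = g₀ e^(−E₀/kT) / Z = 1.0000/1.0493 = 0.953.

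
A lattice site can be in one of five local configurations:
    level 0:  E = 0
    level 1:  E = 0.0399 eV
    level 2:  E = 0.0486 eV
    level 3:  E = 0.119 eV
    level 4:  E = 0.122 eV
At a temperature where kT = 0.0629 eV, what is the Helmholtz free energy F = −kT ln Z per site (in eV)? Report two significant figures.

-0.052 eV

Eᵢ/kT = 0, 0.6343, 0.7727, 1.892, 1.940.
Z = Σ e^(−Eᵢ/kT) = e^(−0) + e^(−0.6343) + e^(−0.7727) + e^(−1.892) + e^(−1.940) = 1.000 + 0.5303 + 0.4618 + 0.1508 + 0.1437 = 2.287.
F = −kT ln Z = −0.0629 × ln(2.287) = −0.0629 × 0.8272 = -0.052 eV.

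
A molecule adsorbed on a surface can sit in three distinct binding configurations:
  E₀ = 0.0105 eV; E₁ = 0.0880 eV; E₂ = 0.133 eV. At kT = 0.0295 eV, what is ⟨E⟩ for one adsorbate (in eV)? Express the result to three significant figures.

0.0174 eV

Eᵢ/kT = 0.35593, 2.9831, 4.5085.
Z = Σ e^(−Eᵢ/kT) = e^(−0.35593) + e^(−2.9831) + e^(−4.5085) = 0.70052 + 0.050636 + 0.011015 = 0.76217.
⟨E⟩ = Σ Eᵢ e^(−Eᵢ/kT) / Z = (0.0105·0.70052 + 0.0880·0.050636 + 0.133·0.011015) / 0.76217 = 0.0174 eV.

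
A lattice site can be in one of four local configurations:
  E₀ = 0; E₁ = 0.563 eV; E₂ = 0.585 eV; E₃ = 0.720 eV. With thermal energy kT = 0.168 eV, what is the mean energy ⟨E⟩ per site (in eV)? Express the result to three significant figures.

Eᵢ/kT = 0, 3.3512, 3.4821, 4.2857.
Z = Σ e^(−Eᵢ/kT) = e^(−0) + e^(−3.3512) + e^(−3.4821) + e^(−4.2857) = 1.0000 + 0.035042 + 0.030743 + 0.013764 = 1.0795.
⟨E⟩ = Σ Eᵢ e^(−Eᵢ/kT) / Z = (0·1.0000 + 0.563·0.035042 + 0.585·0.030743 + 0.720·0.013764) / 1.0795 = 0.0441 eV.

0.0441 eV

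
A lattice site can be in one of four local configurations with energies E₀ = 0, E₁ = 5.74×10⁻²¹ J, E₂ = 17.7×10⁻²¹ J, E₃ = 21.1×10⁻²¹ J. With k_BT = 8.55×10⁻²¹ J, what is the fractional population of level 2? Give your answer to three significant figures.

0.0733

Eᵢ/kT = 0, 0.67135, 2.0702, 2.4678.
Z = Σ e^(−Eᵢ/kT) = e^(−0) + e^(−0.67135) + e^(−2.0702) + e^(−2.4678) = 1.0000 + 0.51102 + 0.12616 + 0.084771 = 1.7220.
P₂ = e^(−E₂/kT) / Z = 0.12616/1.7220 = 0.0733.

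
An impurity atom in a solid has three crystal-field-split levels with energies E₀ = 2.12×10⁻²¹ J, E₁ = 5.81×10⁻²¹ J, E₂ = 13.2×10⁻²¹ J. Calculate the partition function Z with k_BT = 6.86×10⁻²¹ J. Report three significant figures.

Eᵢ/kT = 0.30904, 0.84694, 1.9242.
Z = Σ e^(−Eᵢ/kT) = e^(−0.30904) + e^(−0.84694) + e^(−1.9242) = 0.73415 + 0.42872 + 0.14599 = 1.3089.

Z = 1.31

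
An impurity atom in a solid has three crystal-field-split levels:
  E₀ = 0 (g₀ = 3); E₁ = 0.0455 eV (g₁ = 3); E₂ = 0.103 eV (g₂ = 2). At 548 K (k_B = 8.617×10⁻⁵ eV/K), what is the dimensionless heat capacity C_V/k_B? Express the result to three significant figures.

k_BT = 8.617×10⁻⁵ × 548 K = 0.047221 eV.
Eᵢ/kT = 0, 0.96355, 2.1812.
Z = Σ gᵢe^(−Eᵢ/kT) = 3·e^(−0) + 3·e^(−0.96355) + 2·e^(−2.1812) = 3.0000 + 1.1446 + 0.22581 = 4.3704.
⟨E⟩ = 0.017238 eV, ⟨E²⟩ = 0.0010903 eV².
C_V/k_B = (⟨E²⟩ − ⟨E⟩²)/(kT)² = (0.0010903 − 0.00029715)/0.0022298 = 0.356.

0.356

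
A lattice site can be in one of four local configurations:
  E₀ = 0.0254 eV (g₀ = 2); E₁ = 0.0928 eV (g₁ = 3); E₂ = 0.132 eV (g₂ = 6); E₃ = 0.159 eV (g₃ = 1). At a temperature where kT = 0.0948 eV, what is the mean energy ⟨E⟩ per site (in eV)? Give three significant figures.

0.0853 eV

Eᵢ/kT = 0.26793, 0.97890, 1.3924, 1.6772.
Z = Σ gᵢe^(−Eᵢ/kT) = 2·e^(−0.26793) + 3·e^(−0.97890) + 6·e^(−1.3924) + 1·e^(−1.6772) = 1.5299 + 1.1272 + 1.4909 + 0.18690 = 4.3349.
⟨E⟩ = Σ Eᵢ gᵢe^(−Eᵢ/kT) / Z = (0.0254·1.5299 + 0.0928·1.1272 + 0.132·1.4909 + 0.159·0.18690) / 4.3349 = 0.0853 eV.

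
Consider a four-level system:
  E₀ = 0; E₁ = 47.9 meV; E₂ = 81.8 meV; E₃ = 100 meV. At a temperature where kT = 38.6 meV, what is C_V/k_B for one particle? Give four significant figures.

0.7064

Eᵢ/kT = 0, 1.24093, 2.11917, 2.59067.
Z = Σ e^(−Eᵢ/kT) = e^(−0) + e^(−1.24093) + e^(−2.11917) + e^(−2.59067) = 1.00000 + 0.289115 + 0.120131 + 0.0749698 = 1.48422.
⟨E⟩ = 21.0025 meV, ⟨E²⟩ = 1493.63 meV².
C_V/k_B = (⟨E²⟩ − ⟨E⟩²)/(kT)² = (1493.63 − 441.105)/1489.96 = 0.7064.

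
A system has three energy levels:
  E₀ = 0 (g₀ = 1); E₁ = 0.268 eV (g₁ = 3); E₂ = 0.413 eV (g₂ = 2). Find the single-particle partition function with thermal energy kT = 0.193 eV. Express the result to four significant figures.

Z = 1.984

Eᵢ/kT = 0, 1.38860, 2.13990.
Z = Σ gᵢe^(−Eᵢ/kT) = 1·e^(−0) + 3·e^(−1.38860) + 2·e^(−2.13990) = 1.00000 + 0.748273 + 0.235333 = 1.98361.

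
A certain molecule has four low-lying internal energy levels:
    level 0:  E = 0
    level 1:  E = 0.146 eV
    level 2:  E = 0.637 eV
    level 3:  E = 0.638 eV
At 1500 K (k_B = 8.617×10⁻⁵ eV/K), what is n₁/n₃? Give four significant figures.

44.99

k_BT = 8.617×10⁻⁵ × 1500 K = 0.129255 eV.
n₁/n₃ = exp[−(E₁−E₃)/kT] = exp(−(-0.492 eV)/(0.129255 eV)) = exp(3.80643) = 44.99.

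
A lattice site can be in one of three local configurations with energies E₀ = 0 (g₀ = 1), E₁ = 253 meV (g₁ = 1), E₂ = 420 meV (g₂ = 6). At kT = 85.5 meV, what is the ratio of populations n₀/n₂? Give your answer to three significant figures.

n₀/n₂ = (g₀/g₂) exp[−(E₀−E₂)/kT] = (1/6) × exp(−(-420 meV)/(85.5 meV)) = (1/6) × exp(4.9123) = 22.7.

22.7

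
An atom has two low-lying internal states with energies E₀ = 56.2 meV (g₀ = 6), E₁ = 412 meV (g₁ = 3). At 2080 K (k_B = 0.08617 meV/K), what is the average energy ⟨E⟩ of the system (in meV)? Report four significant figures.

k_BT = 0.08617 × 2080 K = 179.234 meV.
Eᵢ/kT = 0.313557, 2.29867.
Z = Σ gᵢe^(−Eᵢ/kT) = 6·e^(−0.313557) + 3·e^(−2.29867) = 4.38506 + 0.301177 = 4.68624.
⟨E⟩ = Σ Eᵢ gᵢe^(−Eᵢ/kT) / Z = (56.2·4.38506 + 412·0.301177) / 4.68624 = 79.07 meV.

79.07 meV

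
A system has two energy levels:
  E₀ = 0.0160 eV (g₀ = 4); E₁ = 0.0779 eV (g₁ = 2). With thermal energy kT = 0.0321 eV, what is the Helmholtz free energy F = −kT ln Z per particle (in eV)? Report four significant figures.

Eᵢ/kT = 0.498442, 2.42679.
Z = Σ gᵢe^(−Eᵢ/kT) = 4·e^(−0.498442) + 2·e^(−2.42679) = 2.42991 + 0.176640 = 2.60655.
F = −kT ln Z = −0.0321 × ln(2.60655) = −0.0321 × 0.958028 = -0.03075 eV.

-0.03075 eV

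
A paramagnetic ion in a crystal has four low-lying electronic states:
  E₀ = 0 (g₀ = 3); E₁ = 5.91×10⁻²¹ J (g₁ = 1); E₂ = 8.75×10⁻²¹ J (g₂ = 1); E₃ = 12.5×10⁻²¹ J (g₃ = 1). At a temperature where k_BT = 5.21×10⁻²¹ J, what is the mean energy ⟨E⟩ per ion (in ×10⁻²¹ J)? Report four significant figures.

1.297 ×10⁻²¹ J

Eᵢ/kT = 0, 1.13436, 1.67946, 2.39923.
Z = Σ gᵢe^(−Eᵢ/kT) = 3·e^(−0) + 1·e^(−1.13436) + 1·e^(−1.67946) + 1·e^(−2.39923) = 3.00000 + 0.321628 + 0.186475 + 0.0907878 = 3.59889.
⟨E⟩ = Σ Eᵢ gᵢe^(−Eᵢ/kT) / Z = (0·3.00000 + 5.91·0.321628 + 8.75·0.186475 + 12.5·0.0907878) / 3.59889 = 1.297 ×10⁻²¹ J.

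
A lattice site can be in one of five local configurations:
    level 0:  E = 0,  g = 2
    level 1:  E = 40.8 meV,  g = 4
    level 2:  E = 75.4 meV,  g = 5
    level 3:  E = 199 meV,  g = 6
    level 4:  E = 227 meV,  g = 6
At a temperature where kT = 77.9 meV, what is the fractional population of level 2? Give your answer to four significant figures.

Eᵢ/kT = 0, 0.523748, 0.967908, 2.55456, 2.91399.
Z = Σ gᵢe^(−Eᵢ/kT) = 2·e^(−0) + 4·e^(−0.523748) + 5·e^(−0.967908) + 6·e^(−2.55456) + 6·e^(−2.91399) = 2.00000 + 2.36919 + 1.89938 + 0.466359 + 0.325553 = 7.06048.
P₂ = g₂ e^(−E₂/kT) / Z = 1.89938/7.06048 = 0.2690.

0.2690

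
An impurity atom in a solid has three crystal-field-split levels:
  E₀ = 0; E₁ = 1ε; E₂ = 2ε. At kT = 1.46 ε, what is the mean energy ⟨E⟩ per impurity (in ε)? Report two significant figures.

0.58 ε

Eᵢ/kT = 0, 0.6849, 1.370.
Z = Σ e^(−Eᵢ/kT) = e^(−0) + e^(−0.6849) + e^(−1.370) = 1.000 + 0.5041 + 0.2541 = 1.758.
⟨E⟩ = Σ Eᵢ e^(−Eᵢ/kT) / Z = (0·1.000 + 1·0.5041 + 2·0.2541) / 1.758 = 0.58 ε.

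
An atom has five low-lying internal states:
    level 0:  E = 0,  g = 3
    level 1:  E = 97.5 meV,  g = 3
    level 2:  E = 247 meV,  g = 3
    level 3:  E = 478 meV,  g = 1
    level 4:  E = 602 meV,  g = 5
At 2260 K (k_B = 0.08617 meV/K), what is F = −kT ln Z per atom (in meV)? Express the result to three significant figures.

-348 meV

k_BT = 0.08617 × 2260 K = 194.74 meV.
Eᵢ/kT = 0, 0.50067, 1.2684, 2.4546, 3.0913.
Z = Σ gᵢe^(−Eᵢ/kT) = 3·e^(−0) + 3·e^(−0.50067) + 3·e^(−1.2684) + 1·e^(−2.4546) + 5·e^(−3.0913) = 3.0000 + 1.8184 + 0.84384 + 0.085898 + 0.22721 = 5.9753.
F = −kT ln Z = −194.74 × ln(5.9753) = −194.74 × 1.7876 = -348 meV.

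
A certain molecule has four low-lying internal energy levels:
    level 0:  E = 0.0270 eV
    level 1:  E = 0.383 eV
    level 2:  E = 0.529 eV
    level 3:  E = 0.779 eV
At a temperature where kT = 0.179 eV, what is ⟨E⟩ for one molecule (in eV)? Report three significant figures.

0.102 eV

Eᵢ/kT = 0.15084, 2.1397, 2.9553, 4.3520.
Z = Σ e^(−Eᵢ/kT) = e^(−0.15084) + e^(−2.1397) + e^(−2.9553) + e^(−4.3520) = 0.85999 + 0.11769 + 0.052063 + 0.012881 = 1.0426.
⟨E⟩ = Σ Eᵢ e^(−Eᵢ/kT) / Z = (0.0270·0.85999 + 0.383·0.11769 + 0.529·0.052063 + 0.779·0.012881) / 1.0426 = 0.102 eV.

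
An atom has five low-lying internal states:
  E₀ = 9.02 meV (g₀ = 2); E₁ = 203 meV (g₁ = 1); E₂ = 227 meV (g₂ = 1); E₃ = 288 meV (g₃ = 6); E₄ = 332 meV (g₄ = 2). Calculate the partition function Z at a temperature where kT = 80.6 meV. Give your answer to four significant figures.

Z = 2.130

Eᵢ/kT = 0.111911, 2.51861, 2.81638, 3.57320, 4.11911.
Z = Σ gᵢe^(−Eᵢ/kT) = 2·e^(−0.111911) + 1·e^(−2.51861) + 1·e^(−2.81638) + 6·e^(−3.57320) + 2·e^(−4.11911) = 1.78825 + 0.0805715 + 0.0598221 + 0.168395 + 0.0325180 = 2.12956.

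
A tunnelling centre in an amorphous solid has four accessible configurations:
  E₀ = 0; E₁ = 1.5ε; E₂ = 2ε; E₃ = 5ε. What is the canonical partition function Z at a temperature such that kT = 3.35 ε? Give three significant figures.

Eᵢ/kT = 0, 0.44776, 0.59701, 1.4925.
Z = Σ e^(−Eᵢ/kT) = e^(−0) + e^(−0.44776) + e^(−0.59701) + e^(−1.4925) = 1.0000 + 0.63906 + 0.55046 + 0.22481 = 2.4143.

Z = 2.41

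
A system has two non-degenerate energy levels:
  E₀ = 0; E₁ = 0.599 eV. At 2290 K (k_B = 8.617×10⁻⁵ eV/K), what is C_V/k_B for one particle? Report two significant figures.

k_BT = 8.617×10⁻⁵ × 2290 K = 0.1973 eV.
Eᵢ/kT = 0, 3.036.
Z = Σ e^(−Eᵢ/kT) = e^(−0) + e^(−3.036) = 1.000 + 0.04803 = 1.048.
⟨E⟩ = 0.02745 eV, ⟨E²⟩ = 0.01644 eV².
C_V/k_B = (⟨E²⟩ − ⟨E⟩²)/(kT)² = (0.01644 − 0.0007535)/0.03893 = 0.40.

0.40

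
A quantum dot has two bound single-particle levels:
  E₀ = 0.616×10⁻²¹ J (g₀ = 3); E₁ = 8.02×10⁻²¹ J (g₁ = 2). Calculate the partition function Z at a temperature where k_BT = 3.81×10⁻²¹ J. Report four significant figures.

Z = 2.796

Eᵢ/kT = 0.161680, 2.10499.
Z = Σ gᵢe^(−Eᵢ/kT) = 3·e^(−0.161680) + 2·e^(−2.10499) = 2.55214 + 0.243694 = 2.79583.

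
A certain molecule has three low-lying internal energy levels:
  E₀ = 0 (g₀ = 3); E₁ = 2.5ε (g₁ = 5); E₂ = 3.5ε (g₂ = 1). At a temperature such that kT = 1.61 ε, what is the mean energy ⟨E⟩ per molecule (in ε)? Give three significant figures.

Eᵢ/kT = 0, 1.5528, 2.1739.
Z = Σ gᵢe^(−Eᵢ/kT) = 3·e^(−0) + 5·e^(−1.5528) + 1·e^(−2.1739) = 3.0000 + 1.0583 + 0.11373 = 4.1720.
⟨E⟩ = Σ Eᵢ gᵢe^(−Eᵢ/kT) / Z = (0·3.0000 + 2.5·1.0583 + 3.5·0.11373) / 4.1720 = 0.730 ε.

0.730 ε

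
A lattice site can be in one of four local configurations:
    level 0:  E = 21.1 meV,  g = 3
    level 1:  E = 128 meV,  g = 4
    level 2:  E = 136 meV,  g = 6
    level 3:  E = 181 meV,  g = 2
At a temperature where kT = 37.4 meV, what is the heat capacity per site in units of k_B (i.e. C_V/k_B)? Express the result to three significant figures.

Eᵢ/kT = 0.56417, 3.4225, 3.6364, 4.8396.
Z = Σ gᵢe^(−Eᵢ/kT) = 3·e^(−0.56417) + 4·e^(−3.4225) + 6·e^(−3.6364) + 2·e^(−4.8396) = 1.7065 + 0.13052 + 0.15808 + 0.015820 = 2.0109.
⟨E⟩ = 38.329 meV, ⟨E²⟩ = 3153.0 meV².
C_V/k_B = (⟨E²⟩ − ⟨E⟩²)/(kT)² = (3153.0 − 1469.1)/1398.8 = 1.20.

1.20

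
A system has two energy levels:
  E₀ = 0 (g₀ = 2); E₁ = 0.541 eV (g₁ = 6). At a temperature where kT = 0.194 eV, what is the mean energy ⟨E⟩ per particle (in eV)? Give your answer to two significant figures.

Eᵢ/kT = 0, 2.789.
Z = Σ gᵢe^(−Eᵢ/kT) = 2·e^(−0) + 6·e^(−2.789) = 2.000 + 0.3689 = 2.369.
⟨E⟩ = Σ Eᵢ gᵢe^(−Eᵢ/kT) / Z = (0·2.000 + 0.541·0.3689) / 2.369 = 0.084 eV.

0.084 eV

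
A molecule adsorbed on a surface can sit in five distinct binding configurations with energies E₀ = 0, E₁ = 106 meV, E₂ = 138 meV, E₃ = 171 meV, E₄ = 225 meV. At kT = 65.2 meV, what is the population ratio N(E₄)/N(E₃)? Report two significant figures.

0.44

n₄/n₃ = exp[−(E₄−E₃)/kT] = exp(−(54 meV)/(65.2 meV)) = exp(-0.8282) = 0.44.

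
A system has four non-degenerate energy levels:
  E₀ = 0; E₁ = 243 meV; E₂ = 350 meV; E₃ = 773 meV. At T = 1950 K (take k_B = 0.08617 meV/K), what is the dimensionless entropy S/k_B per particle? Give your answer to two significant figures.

k_BT = 0.08617 × 1950 K = 168.0 meV.
Eᵢ/kT = 0, 1.446, 2.083, 4.601.
Z = Σ e^(−Eᵢ/kT) = e^(−0) + e^(−1.446) + e^(−2.083) + e^(−4.601) = 1.000 + 0.2355 + 0.1246 + 0.01004 = 1.370.
⟨E⟩ = Σ EᵢPᵢ = 79.27 meV.
S/k_B = ln Z + ⟨E⟩/kT = ln(1.370) + 79.27/168.0 = 0.3148 + 0.4718 = 0.79.

0.79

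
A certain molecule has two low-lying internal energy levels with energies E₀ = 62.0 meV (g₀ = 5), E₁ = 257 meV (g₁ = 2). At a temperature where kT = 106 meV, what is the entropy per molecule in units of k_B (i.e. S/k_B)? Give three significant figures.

1.78

Eᵢ/kT = 0.58491, 2.4245.
Z = Σ gᵢe^(−Eᵢ/kT) = 5·e^(−0.58491) + 2·e^(−2.4245) = 2.7858 + 0.17704 = 2.9628.
⟨E⟩ = Σ EᵢPᵢ = 73.653 meV.
S/k_B = ln Z + ⟨E⟩/kT = ln(2.9628) + 73.653/106 = 1.0861 + 0.69484 = 1.78.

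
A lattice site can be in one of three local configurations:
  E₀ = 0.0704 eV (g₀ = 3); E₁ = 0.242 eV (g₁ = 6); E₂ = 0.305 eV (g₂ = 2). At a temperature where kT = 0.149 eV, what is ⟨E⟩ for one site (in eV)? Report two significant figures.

0.15 eV

Eᵢ/kT = 0.4725, 1.624, 2.047.
Z = Σ gᵢe^(−Eᵢ/kT) = 3·e^(−0.4725) + 6·e^(−1.624) + 2·e^(−2.047) = 1.870 + 1.183 + 0.2582 = 3.311.
⟨E⟩ = Σ Eᵢ gᵢe^(−Eᵢ/kT) / Z = (0.0704·1.870 + 0.242·1.183 + 0.305·0.2582) / 3.311 = 0.15 eV.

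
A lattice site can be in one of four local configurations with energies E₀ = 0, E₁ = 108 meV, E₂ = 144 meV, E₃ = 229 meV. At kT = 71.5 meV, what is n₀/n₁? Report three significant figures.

4.53

n₀/n₁ = exp[−(E₀−E₁)/kT] = exp(−(-108 meV)/(71.5 meV)) = exp(1.5105) = 4.53.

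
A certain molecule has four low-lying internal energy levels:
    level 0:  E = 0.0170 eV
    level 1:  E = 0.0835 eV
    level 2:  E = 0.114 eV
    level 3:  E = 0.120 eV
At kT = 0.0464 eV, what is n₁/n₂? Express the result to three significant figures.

n₁/n₂ = exp[−(E₁−E₂)/kT] = exp(−(-0.0305 eV)/(0.0464 eV)) = exp(0.65733) = 1.93.

1.93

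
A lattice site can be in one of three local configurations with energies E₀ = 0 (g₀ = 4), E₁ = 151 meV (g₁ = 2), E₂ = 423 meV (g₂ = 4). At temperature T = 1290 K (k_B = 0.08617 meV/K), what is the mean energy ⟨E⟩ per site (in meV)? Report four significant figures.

k_BT = 0.08617 × 1290 K = 111.159 meV.
Eᵢ/kT = 0, 1.35841, 3.80536.
Z = Σ gᵢe^(−Eᵢ/kT) = 4·e^(−0) + 2·e^(−1.35841) + 4·e^(−3.80536) = 4.00000 + 0.514138 + 0.0890047 = 4.60314.
⟨E⟩ = Σ Eᵢ gᵢe^(−Eᵢ/kT) / Z = (0·4.00000 + 151·0.514138 + 423·0.0890047) / 4.60314 = 25.04 meV.

25.04 meV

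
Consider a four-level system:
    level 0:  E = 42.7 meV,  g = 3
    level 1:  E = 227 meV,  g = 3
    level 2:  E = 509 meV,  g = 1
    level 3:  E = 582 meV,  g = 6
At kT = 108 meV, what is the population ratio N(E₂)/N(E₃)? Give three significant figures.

n₂/n₃ = (g₂/g₃) exp[−(E₂−E₃)/kT] = (1/6) × exp(−(-73 meV)/(108 meV)) = (1/6) × exp(0.67593) = 0.328.

0.328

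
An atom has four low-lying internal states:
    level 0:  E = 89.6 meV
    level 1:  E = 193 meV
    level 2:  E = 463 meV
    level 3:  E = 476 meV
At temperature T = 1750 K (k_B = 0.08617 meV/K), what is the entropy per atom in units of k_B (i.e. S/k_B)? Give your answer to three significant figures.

0.961

k_BT = 0.08617 × 1750 K = 150.80 meV.
Eᵢ/kT = 0.59416, 1.2798, 3.0703, 3.1565.
Z = Σ e^(−Eᵢ/kT) = e^(−0.59416) + e^(−1.2798) + e^(−3.0703) + e^(−3.1565) = 0.55203 + 0.27809 + 0.046407 + 0.042574 = 0.91910.
⟨E⟩ = Σ EᵢPᵢ = 157.64 meV.
S/k_B = ln Z + ⟨E⟩/kT = ln(0.91910) + 157.64/150.80 = -0.084360 + 1.0454 = 0.961.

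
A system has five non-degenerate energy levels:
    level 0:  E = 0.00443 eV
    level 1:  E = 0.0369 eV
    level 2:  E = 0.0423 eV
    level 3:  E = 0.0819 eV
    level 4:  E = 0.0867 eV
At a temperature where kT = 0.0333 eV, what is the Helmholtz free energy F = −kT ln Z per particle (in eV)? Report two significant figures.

-0.017 eV

Eᵢ/kT = 0.1330, 1.108, 1.270, 2.459, 2.604.
Z = Σ e^(−Eᵢ/kT) = e^(−0.1330) + e^(−1.108) + e^(−1.270) + e^(−2.459) + e^(−2.604) = 0.8755 + 0.3302 + 0.2808 + 0.08552 + 0.07398 = 1.646.
F = −kT ln Z = −0.0333 × ln(1.646) = −0.0333 × 0.4983 = -0.017 eV.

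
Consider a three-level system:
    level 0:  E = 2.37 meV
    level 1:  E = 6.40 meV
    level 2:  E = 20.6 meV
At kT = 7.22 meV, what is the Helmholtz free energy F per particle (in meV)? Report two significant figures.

-1.3 meV

Eᵢ/kT = 0.3283, 0.8864, 2.853.
Z = Σ e^(−Eᵢ/kT) = e^(−0.3283) + e^(−0.8864) + e^(−2.853) = 0.7201 + 0.4121 + 0.05767 = 1.190.
F = −kT ln Z = −7.22 × ln(1.190) = −7.22 × 0.1740 = -1.3 meV.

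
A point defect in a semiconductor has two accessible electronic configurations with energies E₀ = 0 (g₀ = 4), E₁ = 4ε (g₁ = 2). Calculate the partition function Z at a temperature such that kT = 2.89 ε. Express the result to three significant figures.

Eᵢ/kT = 0, 1.3841.
Z = Σ gᵢe^(−Eᵢ/kT) = 4·e^(−0) + 2·e^(−1.3841) = 4.0000 + 0.50110 = 4.5011.

Z = 4.50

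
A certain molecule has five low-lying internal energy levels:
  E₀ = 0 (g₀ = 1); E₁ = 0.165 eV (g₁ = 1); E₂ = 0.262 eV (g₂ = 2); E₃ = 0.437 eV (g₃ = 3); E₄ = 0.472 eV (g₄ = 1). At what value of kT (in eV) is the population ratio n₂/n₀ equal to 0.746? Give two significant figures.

n₂/n₀ = (g₂/g₀) exp[−(E₂−E₀)/kT] = 0.746.
⇒ (E₂−E₀)/kT = ln((2/1)/0.746) = ln(2.681) = 0.9862.
kT = 0.262 eV / 0.9862 = 0.27 eV.

0.27 eV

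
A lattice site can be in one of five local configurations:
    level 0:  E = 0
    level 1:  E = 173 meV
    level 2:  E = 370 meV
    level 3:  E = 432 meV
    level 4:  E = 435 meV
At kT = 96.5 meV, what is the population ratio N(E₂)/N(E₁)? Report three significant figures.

n₂/n₁ = exp[−(E₂−E₁)/kT] = exp(−(197 meV)/(96.5 meV)) = exp(-2.0415) = 0.130.

0.130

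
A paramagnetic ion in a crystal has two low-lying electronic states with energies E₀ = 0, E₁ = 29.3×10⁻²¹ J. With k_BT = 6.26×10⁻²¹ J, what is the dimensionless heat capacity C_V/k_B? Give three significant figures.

Eᵢ/kT = 0, 4.6805.
Z = Σ e^(−Eᵢ/kT) = e^(−0) + e^(−4.6805) = 1.0000 + 0.0092744 = 1.0093.
⟨E⟩ = 0.26924, ⟨E²⟩ = 7.8886.
C_V/k_B = (⟨E²⟩ − ⟨E⟩²)/(kT)² = (7.8886 − 0.072490)/39.188 = 0.199.

0.199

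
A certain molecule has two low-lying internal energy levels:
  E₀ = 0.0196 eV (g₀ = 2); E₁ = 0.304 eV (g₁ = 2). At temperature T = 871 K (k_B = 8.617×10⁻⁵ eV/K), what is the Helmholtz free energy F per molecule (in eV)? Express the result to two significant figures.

-0.034 eV

k_BT = 8.617×10⁻⁵ × 871 K = 0.07505 eV.
Eᵢ/kT = 0.2612, 4.051.
Z = Σ gᵢe^(−Eᵢ/kT) = 2·e^(−0.2612) + 2·e^(−4.051) = 1.540 + 0.03481 = 1.575.
F = −kT ln Z = −0.07505 × ln(1.575) = −0.07505 × 0.4543 = -0.034 eV.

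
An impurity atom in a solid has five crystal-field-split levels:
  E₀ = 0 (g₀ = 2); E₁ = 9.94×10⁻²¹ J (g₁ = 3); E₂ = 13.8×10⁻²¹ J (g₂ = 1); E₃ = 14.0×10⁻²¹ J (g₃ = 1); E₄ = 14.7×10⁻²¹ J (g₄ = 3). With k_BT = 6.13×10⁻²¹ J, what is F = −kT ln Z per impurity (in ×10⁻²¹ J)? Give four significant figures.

-6.881 ×10⁻²¹ J

Eᵢ/kT = 0, 1.62153, 2.25122, 2.28385, 2.39804.
Z = Σ gᵢe^(−Eᵢ/kT) = 2·e^(−0) + 3·e^(−1.62153) + 1·e^(−2.25122) + 1·e^(−2.28385) + 3·e^(−2.39804) = 2.00000 + 0.592788 + 0.105271 + 0.101891 + 0.272688 = 3.07264.
F = −kT ln Z = −6.13 × ln(3.07264) = −6.13 × 1.12254 = -6.881 ×10⁻²¹ J.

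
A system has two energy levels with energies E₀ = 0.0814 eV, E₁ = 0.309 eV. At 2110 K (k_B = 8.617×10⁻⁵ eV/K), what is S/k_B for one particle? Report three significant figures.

0.530

k_BT = 8.617×10⁻⁵ × 2110 K = 0.18182 eV.
Eᵢ/kT = 0.44770, 1.6995.
Z = Σ e^(−Eᵢ/kT) = e^(−0.44770) + e^(−1.6995) = 0.63910 + 0.18277 = 0.82187.
⟨E⟩ = Σ EᵢPᵢ = 0.13201 eV.
S/k_B = ln Z + ⟨E⟩/kT = ln(0.82187) + 0.13201/0.18182 = -0.19617 + 0.72605 = 0.530.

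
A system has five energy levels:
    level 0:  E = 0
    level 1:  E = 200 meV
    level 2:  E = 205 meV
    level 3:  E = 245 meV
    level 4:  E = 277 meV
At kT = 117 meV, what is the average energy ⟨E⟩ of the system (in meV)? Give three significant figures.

81.4 meV

Eᵢ/kT = 0, 1.7094, 1.7521, 2.0940, 2.3675.
Z = Σ e^(−Eᵢ/kT) = e^(−0) + e^(−1.7094) + e^(−1.7521) + e^(−2.0940) + e^(−2.3675) = 1.0000 + 0.18097 + 0.17341 + 0.12319 + 0.093715 = 1.5713.
⟨E⟩ = Σ Eᵢ e^(−Eᵢ/kT) / Z = (0·1.0000 + 200·0.18097 + 205·0.17341 + 245·0.12319 + 277·0.093715) / 1.5713 = 81.4 meV.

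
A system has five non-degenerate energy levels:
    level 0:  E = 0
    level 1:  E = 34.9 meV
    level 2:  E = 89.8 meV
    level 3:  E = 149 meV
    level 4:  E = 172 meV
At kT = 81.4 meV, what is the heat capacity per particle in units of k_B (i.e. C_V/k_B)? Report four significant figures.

0.4287

Eᵢ/kT = 0, 0.428747, 1.10319, 1.83047, 2.11302.
Z = Σ e^(−Eᵢ/kT) = e^(−0) + e^(−0.428747) + e^(−1.10319) + e^(−1.83047) + e^(−2.11302) = 1.00000 + 0.651325 + 0.331811 + 0.160338 + 0.120872 = 2.26435.
⟨E⟩ = 42.9299 meV, ⟨E²⟩ = 4683.29 meV².
C_V/k_B = (⟨E²⟩ − ⟨E⟩²)/(kT)² = (4683.29 − 1842.98)/6625.96 = 0.4287.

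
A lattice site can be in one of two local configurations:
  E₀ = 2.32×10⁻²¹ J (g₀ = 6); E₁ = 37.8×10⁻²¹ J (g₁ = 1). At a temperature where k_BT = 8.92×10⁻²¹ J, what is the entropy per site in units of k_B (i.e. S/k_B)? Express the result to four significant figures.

1.807

Eᵢ/kT = 0.260090, 4.23767.
Z = Σ gᵢe^(−Eᵢ/kT) = 6·e^(−0.260090) + 1·e^(−4.23767) = 4.62589 + 0.0144412 = 4.64033.
⟨E⟩ = Σ EᵢPᵢ = 2.43042 ×10⁻²¹ J.
S/k_B = ln Z + ⟨E⟩/kT = ln(4.64033) + 2.43042/8.92 = 1.53479 + 0.272469 = 1.807.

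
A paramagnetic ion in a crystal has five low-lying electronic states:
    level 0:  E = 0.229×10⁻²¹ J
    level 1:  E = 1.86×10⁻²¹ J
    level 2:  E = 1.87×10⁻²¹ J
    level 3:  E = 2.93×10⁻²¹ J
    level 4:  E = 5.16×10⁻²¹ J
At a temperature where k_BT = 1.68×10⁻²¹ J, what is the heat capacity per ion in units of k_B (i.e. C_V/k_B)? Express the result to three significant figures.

Eᵢ/kT = 0.13631, 1.1071, 1.1131, 1.7440, 3.0714.
Z = Σ e^(−Eᵢ/kT) = e^(−0.13631) + e^(−1.1071) + e^(−1.1131) + e^(−1.7440) + e^(−3.0714) = 0.87257 + 0.33052 + 0.32854 + 0.17482 + 0.046356 = 1.7528.
⟨E⟩ = 1.2439, ⟨E²⟩ = 2.8943.
C_V/k_B = (⟨E²⟩ − ⟨E⟩²)/(kT)² = (2.8943 − 1.5473)/2.8224 = 0.477.

0.477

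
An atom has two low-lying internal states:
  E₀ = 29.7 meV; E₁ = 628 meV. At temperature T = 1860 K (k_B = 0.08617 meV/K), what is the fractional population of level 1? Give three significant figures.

0.0234

k_BT = 0.08617 × 1860 K = 160.28 meV.
Eᵢ/kT = 0.18530, 3.9181.
Z = Σ e^(−Eᵢ/kT) = e^(−0.18530) + e^(−3.9181) = 0.83085 + 0.019879 = 0.85073.
P₁ = e^(−E₁/kT) / Z = 0.019879/0.85073 = 0.0234.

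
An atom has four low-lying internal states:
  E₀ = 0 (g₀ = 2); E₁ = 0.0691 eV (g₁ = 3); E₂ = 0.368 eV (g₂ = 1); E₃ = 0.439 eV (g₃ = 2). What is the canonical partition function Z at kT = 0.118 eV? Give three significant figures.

Z = 3.76

Eᵢ/kT = 0, 0.58559, 3.1186, 3.7203.
Z = Σ gᵢe^(−Eᵢ/kT) = 2·e^(−0) + 3·e^(−0.58559) + 1·e^(−3.1186) + 2·e^(−3.7203) = 2.0000 + 1.6703 + 0.044219 + 0.048453 = 3.7630.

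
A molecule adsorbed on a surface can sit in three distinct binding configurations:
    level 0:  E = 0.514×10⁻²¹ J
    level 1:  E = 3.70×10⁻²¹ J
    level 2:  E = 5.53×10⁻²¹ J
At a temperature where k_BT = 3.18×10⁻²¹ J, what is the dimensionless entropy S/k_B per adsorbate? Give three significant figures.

0.894

Eᵢ/kT = 0.16164, 1.1635, 1.7390.
Z = Σ e^(−Eᵢ/kT) = e^(−0.16164) + e^(−1.1635) + e^(−1.7390) = 0.85075 + 0.31239 + 0.17570 = 1.3388.
⟨E⟩ = Σ EᵢPᵢ = 1.9157 ×10⁻²¹ J.
S/k_B = ln Z + ⟨E⟩/kT = ln(1.3388) + 1.9157/3.18 = 0.29177 + 0.60242 = 0.894.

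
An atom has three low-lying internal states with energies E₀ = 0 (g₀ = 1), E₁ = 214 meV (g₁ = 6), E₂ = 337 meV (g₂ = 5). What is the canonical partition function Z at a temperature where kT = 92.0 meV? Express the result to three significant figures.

Z = 1.71

Eᵢ/kT = 0, 2.3261, 3.6630.
Z = Σ gᵢe^(−Eᵢ/kT) = 1·e^(−0) + 6·e^(−2.3261) + 5·e^(−3.6630) = 1.0000 + 0.58606 + 0.12828 = 1.7143.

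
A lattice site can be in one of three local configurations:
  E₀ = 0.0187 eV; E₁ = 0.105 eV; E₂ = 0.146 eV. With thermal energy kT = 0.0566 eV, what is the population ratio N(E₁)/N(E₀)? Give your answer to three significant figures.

n₁/n₀ = exp[−(E₁−E₀)/kT] = exp(−(0.0863 eV)/(0.0566 eV)) = exp(-1.5247) = 0.218.

0.218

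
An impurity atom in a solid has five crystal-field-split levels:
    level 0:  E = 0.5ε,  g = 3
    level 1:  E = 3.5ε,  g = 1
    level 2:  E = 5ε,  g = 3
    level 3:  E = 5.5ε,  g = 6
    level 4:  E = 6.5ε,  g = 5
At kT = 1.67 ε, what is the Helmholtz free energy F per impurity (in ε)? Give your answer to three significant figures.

Eᵢ/kT = 0.29940, 2.0958, 2.9940, 3.2934, 3.8922.
Z = Σ gᵢe^(−Eᵢ/kT) = 3·e^(−0.29940) + 1·e^(−2.0958) + 3·e^(−2.9940) + 6·e^(−3.2934) + 5·e^(−3.8922) = 2.2238 + 0.12297 + 0.15026 + 0.22276 + 0.10200 = 2.8218.
F = −kT ln Z = −1.67 × ln(2.8218) = −1.67 × 1.0374 = -1.73 ε.

-1.73 ε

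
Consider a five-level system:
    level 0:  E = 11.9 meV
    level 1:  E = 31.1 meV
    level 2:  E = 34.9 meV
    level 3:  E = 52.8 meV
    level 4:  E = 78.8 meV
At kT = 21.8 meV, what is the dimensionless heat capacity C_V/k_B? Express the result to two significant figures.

0.51

Eᵢ/kT = 0.5459, 1.427, 1.601, 2.422, 3.615.
Z = Σ e^(−Eᵢ/kT) = e^(−0.5459) + e^(−1.427) + e^(−1.601) + e^(−2.422) + e^(−3.615) = 0.5793 + 0.2400 + 0.2017 + 0.08874 + 0.02692 = 1.137.
⟨E⟩ = 24.81 meV, ⟨E²⟩ = 857.0 meV².
C_V/k_B = (⟨E²⟩ − ⟨E⟩²)/(kT)² = (857.0 − 615.5)/475.2 = 0.51.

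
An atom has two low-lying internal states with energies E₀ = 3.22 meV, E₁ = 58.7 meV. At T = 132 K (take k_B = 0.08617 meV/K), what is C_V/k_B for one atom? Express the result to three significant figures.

0.178

k_BT = 0.08617 × 132 K = 11.374 meV.
Eᵢ/kT = 0.28310, 5.1609.
Z = Σ e^(−Eᵢ/kT) = e^(−0.28310) + e^(−5.1609) = 0.75344 + 0.0057365 = 0.75918.
⟨E⟩ = 3.6392 meV, ⟨E²⟩ = 36.326 meV².
C_V/k_B = (⟨E²⟩ − ⟨E⟩²)/(kT)² = (36.326 − 13.244)/129.37 = 0.178.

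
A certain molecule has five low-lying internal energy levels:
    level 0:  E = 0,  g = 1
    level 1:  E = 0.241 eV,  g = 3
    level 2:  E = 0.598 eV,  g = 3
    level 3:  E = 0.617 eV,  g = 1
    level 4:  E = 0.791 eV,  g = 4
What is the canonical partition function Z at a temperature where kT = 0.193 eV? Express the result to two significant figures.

Z = 2.1

Eᵢ/kT = 0, 1.249, 3.098, 3.197, 4.098.
Z = Σ gᵢe^(−Eᵢ/kT) = 1·e^(−0) + 3·e^(−1.249) + 3·e^(−3.098) + 1·e^(−3.197) + 4·e^(−4.098) = 1.000 + 0.8604 + 0.1354 + 0.04088 + 0.06642 = 2.103.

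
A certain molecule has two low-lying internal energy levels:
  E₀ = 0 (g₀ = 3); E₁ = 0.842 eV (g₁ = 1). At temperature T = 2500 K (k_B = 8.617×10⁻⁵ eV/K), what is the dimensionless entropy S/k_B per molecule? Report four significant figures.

k_BT = 8.617×10⁻⁵ × 2500 K = 0.215425 eV.
Eᵢ/kT = 0, 3.90855.
Z = Σ gᵢe^(−Eᵢ/kT) = 3·e^(−0) + 1·e^(−3.90855) = 3.00000 + 0.0200696 = 3.02007.
⟨E⟩ = Σ EᵢPᵢ = 0.00559543 eV.
S/k_B = ln Z + ⟨E⟩/kT = ln(3.02007) + 0.00559543/0.215425 = 1.10528 + 0.0259739 = 1.131.

1.131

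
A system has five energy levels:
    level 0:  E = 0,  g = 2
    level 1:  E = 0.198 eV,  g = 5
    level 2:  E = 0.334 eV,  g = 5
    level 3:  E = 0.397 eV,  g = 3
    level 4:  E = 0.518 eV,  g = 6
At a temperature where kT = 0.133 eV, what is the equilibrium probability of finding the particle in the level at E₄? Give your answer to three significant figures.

Eᵢ/kT = 0, 1.4887, 2.5113, 2.9850, 3.8947.
Z = Σ gᵢe^(−Eᵢ/kT) = 2·e^(−0) + 5·e^(−1.4887) + 5·e^(−2.5113) + 3·e^(−2.9850) + 6·e^(−3.8947) = 2.0000 + 1.1283 + 0.40581 + 0.15162 + 0.12210 = 3.8078.
P₄ = g₄ e^(−E₄/kT) / Z = 0.12210/3.8078 = 0.0321.

0.0321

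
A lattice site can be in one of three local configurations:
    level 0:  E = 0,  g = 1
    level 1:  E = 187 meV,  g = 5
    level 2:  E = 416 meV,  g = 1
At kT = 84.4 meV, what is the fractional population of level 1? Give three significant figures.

0.351

Eᵢ/kT = 0, 2.2156, 4.9289.
Z = Σ gᵢe^(−Eᵢ/kT) = 1·e^(−0) + 5·e^(−2.2156) + 1·e^(−4.9289) = 1.0000 + 0.54544 + 0.0072345 = 1.5527.
P₁ = g₁ e^(−E₁/kT) / Z = 0.54544/1.5527 = 0.351.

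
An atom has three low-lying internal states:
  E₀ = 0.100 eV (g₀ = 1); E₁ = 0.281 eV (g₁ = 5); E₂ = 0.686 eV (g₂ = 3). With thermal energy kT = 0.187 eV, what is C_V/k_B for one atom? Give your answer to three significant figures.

Eᵢ/kT = 0.53476, 1.5027, 3.6684.
Z = Σ gᵢe^(−Eᵢ/kT) = 1·e^(−0.53476) + 5·e^(−1.5027) + 3·e^(−3.6684) = 0.58581 + 1.1126 + 0.076552 = 1.7750.
⟨E⟩ = 0.23872 eV, ⟨E²⟩ = 0.073090 eV².
C_V/k_B = (⟨E²⟩ − ⟨E⟩²)/(kT)² = (0.073090 − 0.056987)/0.034969 = 0.460.

0.460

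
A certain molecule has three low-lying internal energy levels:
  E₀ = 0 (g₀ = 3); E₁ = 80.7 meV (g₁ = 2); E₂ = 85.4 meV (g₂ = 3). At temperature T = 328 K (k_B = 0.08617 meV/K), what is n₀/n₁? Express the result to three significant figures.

k_BT = 0.08617 × 328 K = 28.264 meV.
n₀/n₁ = (g₀/g₁) exp[−(E₀−E₁)/kT] = (3/2) × exp(−(-80.7 meV)/(28.264 meV)) = (3/2) × exp(2.8552) = 26.1.

26.1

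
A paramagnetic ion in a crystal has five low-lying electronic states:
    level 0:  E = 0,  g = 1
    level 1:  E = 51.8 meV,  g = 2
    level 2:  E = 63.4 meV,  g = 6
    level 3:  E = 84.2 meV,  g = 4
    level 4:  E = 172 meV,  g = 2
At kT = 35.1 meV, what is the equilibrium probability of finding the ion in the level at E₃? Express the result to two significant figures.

0.13

Eᵢ/kT = 0, 1.476, 1.806, 2.399, 4.900.
Z = Σ gᵢe^(−Eᵢ/kT) = 1·e^(−0) + 2·e^(−1.476) + 6·e^(−1.806) + 4·e^(−2.399) + 2·e^(−4.900) = 1.000 + 0.4571 + 0.9859 + 0.3632 + 0.01489 = 2.821.
P₃ = g₃ e^(−E₃/kT) / Z = 0.3632/2.821 = 0.13.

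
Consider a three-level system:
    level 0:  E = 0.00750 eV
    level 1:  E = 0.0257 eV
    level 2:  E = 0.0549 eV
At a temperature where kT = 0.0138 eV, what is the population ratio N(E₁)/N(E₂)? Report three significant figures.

n₁/n₂ = exp[−(E₁−E₂)/kT] = exp(−(-0.0292 eV)/(0.0138 eV)) = exp(2.1159) = 8.30.

8.30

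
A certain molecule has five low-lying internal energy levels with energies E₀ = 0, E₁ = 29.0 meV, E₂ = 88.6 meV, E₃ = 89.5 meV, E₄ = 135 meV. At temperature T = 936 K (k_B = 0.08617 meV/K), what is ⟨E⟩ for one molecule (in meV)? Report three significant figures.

k_BT = 0.08617 × 936 K = 80.655 meV.
Eᵢ/kT = 0, 0.35956, 1.0985, 1.1097, 1.6738.
Z = Σ e^(−Eᵢ/kT) = e^(−0) + e^(−0.35956) + e^(−1.0985) + e^(−1.1097) + e^(−1.6738) = 1.0000 + 0.69798 + 0.33337 + 0.32966 + 0.18753 = 2.5485.
⟨E⟩ = Σ Eᵢ e^(−Eᵢ/kT) / Z = (0·1.0000 + 29.0·0.69798 + 88.6·0.33337 + 89.5·0.32966 + 135·0.18753) / 2.5485 = 41.0 meV.

41.0 meV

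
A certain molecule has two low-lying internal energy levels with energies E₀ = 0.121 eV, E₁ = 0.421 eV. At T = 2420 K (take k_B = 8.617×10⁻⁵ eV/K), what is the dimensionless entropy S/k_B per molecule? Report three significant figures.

0.489

k_BT = 8.617×10⁻⁵ × 2420 K = 0.20853 eV.
Eᵢ/kT = 0.58025, 2.0189.
Z = Σ e^(−Eᵢ/kT) = e^(−0.58025) + e^(−2.0189) = 0.55976 + 0.13280 = 0.69256.
⟨E⟩ = Σ EᵢPᵢ = 0.17853 eV.
S/k_B = ln Z + ⟨E⟩/kT = ln(0.69256) + 0.17853/0.20853 = -0.36736 + 0.85614 = 0.489.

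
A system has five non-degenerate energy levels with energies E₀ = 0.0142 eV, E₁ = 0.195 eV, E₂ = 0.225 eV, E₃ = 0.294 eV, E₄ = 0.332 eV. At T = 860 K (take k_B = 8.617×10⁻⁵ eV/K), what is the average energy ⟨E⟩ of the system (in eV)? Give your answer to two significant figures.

0.047 eV

k_BT = 8.617×10⁻⁵ × 860 K = 0.07411 eV.
Eᵢ/kT = 0.1916, 2.631, 3.036, 3.967, 4.480.
Z = Σ e^(−Eᵢ/kT) = e^(−0.1916) + e^(−2.631) + e^(−3.036) + e^(−3.967) + e^(−4.480) = 0.8256 + 0.07201 + 0.04803 + 0.01893 + 0.01133 = 0.9759.
⟨E⟩ = Σ Eᵢ e^(−Eᵢ/kT) / Z = (0.0142·0.8256 + 0.195·0.07201 + 0.225·0.04803 + 0.294·0.01893 + 0.332·0.01133) / 0.9759 = 0.047 eV.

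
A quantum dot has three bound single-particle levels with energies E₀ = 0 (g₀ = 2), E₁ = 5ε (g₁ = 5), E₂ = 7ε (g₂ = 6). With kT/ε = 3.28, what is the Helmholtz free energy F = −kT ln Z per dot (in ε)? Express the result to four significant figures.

-4.378 ε

Eᵢ/kT = 0, 1.52439, 2.13415.
Z = Σ gᵢe^(−Eᵢ/kT) = 2·e^(−0) + 5·e^(−1.52439) + 6·e^(−2.13415) = 2.00000 + 1.08877 + 0.710071 = 3.79884.
F = −kT ln Z = −3.28 × ln(3.79884) = −3.28 × 1.33470 = -4.378 ε.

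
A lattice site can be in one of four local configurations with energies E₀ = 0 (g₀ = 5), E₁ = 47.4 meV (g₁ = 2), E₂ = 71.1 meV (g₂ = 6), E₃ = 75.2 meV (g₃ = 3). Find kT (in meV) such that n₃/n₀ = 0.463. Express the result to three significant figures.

290 meV

n₃/n₀ = (g₃/g₀) exp[−(E₃−E₀)/kT] = 0.463.
⇒ (E₃−E₀)/kT = ln((3/5)/0.463) = ln(1.2959) = 0.25921.
kT = 75.2 meV / 0.25921 = 290 meV.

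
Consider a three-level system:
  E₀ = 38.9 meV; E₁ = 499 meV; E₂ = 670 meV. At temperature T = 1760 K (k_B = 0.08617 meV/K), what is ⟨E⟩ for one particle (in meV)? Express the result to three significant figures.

69.0 meV

k_BT = 0.08617 × 1760 K = 151.66 meV.
Eᵢ/kT = 0.25649, 3.2903, 4.4178.
Z = Σ e^(−Eᵢ/kT) = e^(−0.25649) + e^(−3.2903) + e^(−4.4178) = 0.77376 + 0.037243 + 0.012061 = 0.82306.
⟨E⟩ = Σ Eᵢ e^(−Eᵢ/kT) / Z = (38.9·0.77376 + 499·0.037243 + 670·0.012061) / 0.82306 = 69.0 meV.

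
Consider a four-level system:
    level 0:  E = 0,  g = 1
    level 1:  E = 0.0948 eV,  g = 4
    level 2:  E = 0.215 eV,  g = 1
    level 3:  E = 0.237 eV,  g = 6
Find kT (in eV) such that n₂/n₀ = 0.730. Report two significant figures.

n₂/n₀ = (g₂/g₀) exp[−(E₂−E₀)/kT] = 0.730.
⇒ (E₂−E₀)/kT = ln((1/1)/0.730) = ln(1.370) = 0.3148.
kT = 0.215 eV / 0.3148 = 0.68 eV.

0.68 eV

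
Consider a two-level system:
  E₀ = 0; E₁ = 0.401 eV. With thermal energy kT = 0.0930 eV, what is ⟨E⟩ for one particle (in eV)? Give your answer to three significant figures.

Eᵢ/kT = 0, 4.3118.
Z = Σ e^(−Eᵢ/kT) = e^(−0) + e^(−4.3118) = 1.0000 + 0.013409 = 1.0134.
⟨E⟩ = Σ Eᵢ e^(−Eᵢ/kT) / Z = (0·1.0000 + 0.401·0.013409) / 1.0134 = 0.00531 eV.

0.00531 eV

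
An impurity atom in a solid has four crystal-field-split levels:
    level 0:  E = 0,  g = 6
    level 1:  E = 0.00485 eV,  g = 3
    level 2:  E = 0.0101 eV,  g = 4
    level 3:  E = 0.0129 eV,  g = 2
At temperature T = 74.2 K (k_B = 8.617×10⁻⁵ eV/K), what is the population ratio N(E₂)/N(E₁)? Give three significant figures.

0.587

k_BT = 8.617×10⁻⁵ × 74.2 K = 0.0063938 eV.
n₂/n₁ = (g₂/g₁) exp[−(E₂−E₁)/kT] = (4/3) × exp(−(0.00525 eV)/(0.0063938 eV)) = (4/3) × exp(-0.82111) = 0.587.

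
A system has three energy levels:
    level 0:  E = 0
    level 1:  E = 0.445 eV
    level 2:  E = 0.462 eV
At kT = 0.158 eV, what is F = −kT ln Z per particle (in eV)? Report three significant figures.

-0.0170 eV

Eᵢ/kT = 0, 2.8165, 2.9241.
Z = Σ e^(−Eᵢ/kT) = e^(−0) + e^(−2.8165) + e^(−2.9241) = 1.0000 + 0.059815 + 0.053713 = 1.1135.
F = −kT ln Z = −0.158 × ln(1.1135) = −0.158 × 0.10751 = -0.0170 eV.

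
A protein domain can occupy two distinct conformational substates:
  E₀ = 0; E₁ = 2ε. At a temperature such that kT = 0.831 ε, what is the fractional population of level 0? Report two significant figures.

Eᵢ/kT = 0, 2.407.
Z = Σ e^(−Eᵢ/kT) = e^(−0) + e^(−2.407) = 1.000 + 0.09009 = 1.090.
P₀ = e^(−E₀/kT) / Z = 1.000/1.090 = 0.92.

0.92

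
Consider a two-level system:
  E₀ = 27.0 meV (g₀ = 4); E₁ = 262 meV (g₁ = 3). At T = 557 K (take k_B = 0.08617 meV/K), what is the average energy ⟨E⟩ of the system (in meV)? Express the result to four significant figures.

28.31 meV

k_BT = 0.08617 × 557 K = 47.9967 meV.
Eᵢ/kT = 0.562539, 5.45871.
Z = Σ gᵢe^(−Eᵢ/kT) = 4·e^(−0.562539) + 3·e^(−5.45871) = 2.27904 + 0.0127771 = 2.29182.
⟨E⟩ = Σ Eᵢ gᵢe^(−Eᵢ/kT) / Z = (27.0·2.27904 + 262·0.0127771) / 2.29182 = 28.31 meV.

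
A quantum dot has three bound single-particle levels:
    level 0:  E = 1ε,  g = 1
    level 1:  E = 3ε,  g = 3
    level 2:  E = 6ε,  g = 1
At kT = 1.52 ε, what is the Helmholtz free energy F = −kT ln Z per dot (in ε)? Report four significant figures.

Eᵢ/kT = 0.657895, 1.97368, 3.94737.
Z = Σ gᵢe^(−Eᵢ/kT) = 1·e^(−0.657895) + 3·e^(−1.97368) + 1·e^(−3.94737) = 0.517940 + 0.416834 + 0.0193054 = 0.954079.
F = −kT ln Z = −1.52 × ln(0.954079) = −1.52 × -0.0470088 = 0.07145 ε.

0.07145 ε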